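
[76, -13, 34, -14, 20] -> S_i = Random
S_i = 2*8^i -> [2, 16, 128, 1024, 8192]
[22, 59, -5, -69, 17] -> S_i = Random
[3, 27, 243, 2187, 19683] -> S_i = 3*9^i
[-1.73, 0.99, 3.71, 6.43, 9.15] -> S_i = -1.73 + 2.72*i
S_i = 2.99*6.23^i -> [2.99, 18.63, 116.05, 723.0, 4504.26]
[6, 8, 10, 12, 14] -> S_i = 6 + 2*i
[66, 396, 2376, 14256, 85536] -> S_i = 66*6^i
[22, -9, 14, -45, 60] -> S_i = Random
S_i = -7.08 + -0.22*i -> [-7.08, -7.3, -7.52, -7.74, -7.96]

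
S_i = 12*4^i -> [12, 48, 192, 768, 3072]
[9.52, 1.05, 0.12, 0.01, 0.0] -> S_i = 9.52*0.11^i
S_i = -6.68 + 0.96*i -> [-6.68, -5.72, -4.76, -3.8, -2.84]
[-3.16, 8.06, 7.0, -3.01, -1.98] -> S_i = Random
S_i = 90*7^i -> [90, 630, 4410, 30870, 216090]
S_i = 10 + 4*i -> [10, 14, 18, 22, 26]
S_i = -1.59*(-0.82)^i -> [-1.59, 1.3, -1.07, 0.88, -0.72]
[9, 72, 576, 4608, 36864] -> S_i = 9*8^i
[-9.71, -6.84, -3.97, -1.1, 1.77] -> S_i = -9.71 + 2.87*i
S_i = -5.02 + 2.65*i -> [-5.02, -2.37, 0.28, 2.93, 5.58]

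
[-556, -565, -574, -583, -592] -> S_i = -556 + -9*i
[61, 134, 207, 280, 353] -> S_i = 61 + 73*i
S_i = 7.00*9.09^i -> [7.0, 63.63, 578.4, 5257.63, 47791.82]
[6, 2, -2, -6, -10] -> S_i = 6 + -4*i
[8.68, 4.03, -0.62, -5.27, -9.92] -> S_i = 8.68 + -4.65*i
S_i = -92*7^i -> [-92, -644, -4508, -31556, -220892]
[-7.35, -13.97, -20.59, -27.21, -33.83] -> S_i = -7.35 + -6.62*i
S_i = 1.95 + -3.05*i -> [1.95, -1.1, -4.15, -7.2, -10.25]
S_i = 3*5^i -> [3, 15, 75, 375, 1875]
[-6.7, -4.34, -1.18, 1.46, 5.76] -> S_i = Random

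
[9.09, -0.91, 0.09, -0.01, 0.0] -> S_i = 9.09*(-0.10)^i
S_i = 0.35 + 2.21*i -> [0.35, 2.56, 4.77, 6.98, 9.19]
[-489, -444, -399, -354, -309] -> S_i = -489 + 45*i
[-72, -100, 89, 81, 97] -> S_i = Random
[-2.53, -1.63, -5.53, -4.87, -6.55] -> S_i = Random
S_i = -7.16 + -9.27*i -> [-7.16, -16.43, -25.7, -34.97, -44.24]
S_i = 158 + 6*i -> [158, 164, 170, 176, 182]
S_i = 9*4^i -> [9, 36, 144, 576, 2304]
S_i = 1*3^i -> [1, 3, 9, 27, 81]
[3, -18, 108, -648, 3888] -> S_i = 3*-6^i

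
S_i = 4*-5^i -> [4, -20, 100, -500, 2500]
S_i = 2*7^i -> [2, 14, 98, 686, 4802]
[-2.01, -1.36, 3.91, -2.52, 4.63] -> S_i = Random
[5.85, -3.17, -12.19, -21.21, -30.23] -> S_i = 5.85 + -9.02*i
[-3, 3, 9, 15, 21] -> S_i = -3 + 6*i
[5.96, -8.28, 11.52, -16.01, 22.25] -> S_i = 5.96*(-1.39)^i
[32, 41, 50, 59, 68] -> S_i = 32 + 9*i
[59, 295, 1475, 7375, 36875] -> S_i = 59*5^i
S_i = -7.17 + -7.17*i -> [-7.17, -14.34, -21.51, -28.68, -35.85]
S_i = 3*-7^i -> [3, -21, 147, -1029, 7203]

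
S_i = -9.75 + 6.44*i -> [-9.75, -3.31, 3.13, 9.57, 16.01]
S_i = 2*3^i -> [2, 6, 18, 54, 162]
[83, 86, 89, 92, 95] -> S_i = 83 + 3*i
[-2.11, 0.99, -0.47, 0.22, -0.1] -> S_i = -2.11*(-0.47)^i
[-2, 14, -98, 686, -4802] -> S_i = -2*-7^i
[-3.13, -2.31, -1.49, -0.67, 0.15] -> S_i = -3.13 + 0.82*i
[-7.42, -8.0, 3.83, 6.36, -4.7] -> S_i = Random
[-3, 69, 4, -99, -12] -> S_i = Random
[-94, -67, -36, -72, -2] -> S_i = Random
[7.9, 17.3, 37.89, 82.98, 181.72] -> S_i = 7.90*2.19^i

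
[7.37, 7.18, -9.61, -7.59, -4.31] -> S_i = Random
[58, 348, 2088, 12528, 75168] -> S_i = 58*6^i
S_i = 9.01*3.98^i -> [9.01, 35.86, 142.72, 568.03, 2260.77]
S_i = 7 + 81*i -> [7, 88, 169, 250, 331]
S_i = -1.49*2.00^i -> [-1.49, -2.98, -5.96, -11.92, -23.84]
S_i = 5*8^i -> [5, 40, 320, 2560, 20480]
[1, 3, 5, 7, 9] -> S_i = 1 + 2*i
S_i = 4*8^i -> [4, 32, 256, 2048, 16384]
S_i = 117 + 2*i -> [117, 119, 121, 123, 125]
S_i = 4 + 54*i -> [4, 58, 112, 166, 220]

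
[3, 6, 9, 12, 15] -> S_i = 3 + 3*i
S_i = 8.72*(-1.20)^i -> [8.72, -10.46, 12.56, -15.07, 18.08]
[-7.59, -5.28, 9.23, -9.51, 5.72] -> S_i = Random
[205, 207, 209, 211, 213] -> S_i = 205 + 2*i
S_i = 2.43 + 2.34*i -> [2.43, 4.77, 7.11, 9.45, 11.79]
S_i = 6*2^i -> [6, 12, 24, 48, 96]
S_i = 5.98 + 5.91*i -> [5.98, 11.89, 17.8, 23.71, 29.62]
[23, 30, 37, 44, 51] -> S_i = 23 + 7*i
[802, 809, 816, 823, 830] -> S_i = 802 + 7*i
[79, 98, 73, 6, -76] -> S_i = Random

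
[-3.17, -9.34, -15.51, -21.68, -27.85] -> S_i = -3.17 + -6.17*i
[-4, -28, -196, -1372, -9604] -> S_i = -4*7^i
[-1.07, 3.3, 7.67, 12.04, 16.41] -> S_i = -1.07 + 4.37*i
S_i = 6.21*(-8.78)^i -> [6.21, -54.52, 478.72, -4203.15, 36903.68]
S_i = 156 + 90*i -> [156, 246, 336, 426, 516]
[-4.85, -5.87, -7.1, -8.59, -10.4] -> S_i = -4.85*1.21^i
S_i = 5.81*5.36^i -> [5.81, 31.14, 166.92, 894.69, 4795.52]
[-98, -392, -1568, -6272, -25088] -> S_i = -98*4^i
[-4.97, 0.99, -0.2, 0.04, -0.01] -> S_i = -4.97*(-0.20)^i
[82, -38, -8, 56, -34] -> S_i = Random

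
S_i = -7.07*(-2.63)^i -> [-7.07, 18.59, -48.9, 128.61, -338.25]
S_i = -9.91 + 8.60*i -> [-9.91, -1.31, 7.29, 15.89, 24.49]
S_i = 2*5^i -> [2, 10, 50, 250, 1250]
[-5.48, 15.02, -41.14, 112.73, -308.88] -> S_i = -5.48*(-2.74)^i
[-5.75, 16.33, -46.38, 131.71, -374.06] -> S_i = -5.75*(-2.84)^i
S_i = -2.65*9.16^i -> [-2.65, -24.27, -222.35, -2036.72, -18656.4]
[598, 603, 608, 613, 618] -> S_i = 598 + 5*i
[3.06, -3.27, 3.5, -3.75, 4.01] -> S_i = 3.06*(-1.07)^i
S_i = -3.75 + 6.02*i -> [-3.75, 2.27, 8.29, 14.31, 20.33]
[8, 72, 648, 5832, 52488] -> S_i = 8*9^i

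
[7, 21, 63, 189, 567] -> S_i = 7*3^i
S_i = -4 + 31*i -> [-4, 27, 58, 89, 120]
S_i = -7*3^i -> [-7, -21, -63, -189, -567]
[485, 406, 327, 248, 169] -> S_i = 485 + -79*i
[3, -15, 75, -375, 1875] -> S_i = 3*-5^i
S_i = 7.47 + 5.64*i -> [7.47, 13.11, 18.75, 24.39, 30.03]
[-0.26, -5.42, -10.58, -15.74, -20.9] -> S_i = -0.26 + -5.16*i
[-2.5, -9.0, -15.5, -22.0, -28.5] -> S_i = -2.50 + -6.50*i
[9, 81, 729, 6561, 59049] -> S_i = 9*9^i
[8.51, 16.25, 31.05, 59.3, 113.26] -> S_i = 8.51*1.91^i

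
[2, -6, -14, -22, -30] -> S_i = 2 + -8*i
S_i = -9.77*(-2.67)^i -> [-9.77, 26.09, -69.65, 185.96, -496.52]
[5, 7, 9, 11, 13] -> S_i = 5 + 2*i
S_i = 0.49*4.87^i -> [0.49, 2.39, 11.62, 56.6, 275.62]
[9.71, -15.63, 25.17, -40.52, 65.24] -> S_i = 9.71*(-1.61)^i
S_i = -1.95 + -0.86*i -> [-1.95, -2.81, -3.67, -4.53, -5.39]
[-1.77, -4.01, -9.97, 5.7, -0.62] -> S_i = Random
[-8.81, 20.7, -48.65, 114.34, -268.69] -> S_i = -8.81*(-2.35)^i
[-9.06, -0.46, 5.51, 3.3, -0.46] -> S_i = Random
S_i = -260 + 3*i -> [-260, -257, -254, -251, -248]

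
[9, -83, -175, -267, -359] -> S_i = 9 + -92*i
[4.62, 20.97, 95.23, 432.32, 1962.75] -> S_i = 4.62*4.54^i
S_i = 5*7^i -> [5, 35, 245, 1715, 12005]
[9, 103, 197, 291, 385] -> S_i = 9 + 94*i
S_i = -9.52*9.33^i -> [-9.52, -88.82, -828.71, -7731.82, -72137.9]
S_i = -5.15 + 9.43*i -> [-5.15, 4.28, 13.71, 23.14, 32.57]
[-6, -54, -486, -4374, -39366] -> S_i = -6*9^i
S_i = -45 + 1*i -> [-45, -44, -43, -42, -41]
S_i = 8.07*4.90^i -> [8.07, 39.54, 193.76, 949.43, 4652.19]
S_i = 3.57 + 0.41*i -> [3.57, 3.98, 4.39, 4.8, 5.21]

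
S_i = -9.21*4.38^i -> [-9.21, -40.34, -176.69, -773.89, -3389.66]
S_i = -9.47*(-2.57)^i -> [-9.47, 24.34, -62.55, 160.75, -413.13]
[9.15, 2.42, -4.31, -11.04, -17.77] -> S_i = 9.15 + -6.73*i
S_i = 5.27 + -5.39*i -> [5.27, -0.12, -5.51, -10.9, -16.29]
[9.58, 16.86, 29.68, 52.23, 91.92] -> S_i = 9.58*1.76^i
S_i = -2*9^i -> [-2, -18, -162, -1458, -13122]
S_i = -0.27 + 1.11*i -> [-0.27, 0.84, 1.95, 3.06, 4.17]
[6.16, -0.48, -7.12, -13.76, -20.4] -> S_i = 6.16 + -6.64*i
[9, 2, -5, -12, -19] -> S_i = 9 + -7*i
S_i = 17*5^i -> [17, 85, 425, 2125, 10625]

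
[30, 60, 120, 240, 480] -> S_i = 30*2^i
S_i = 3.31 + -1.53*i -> [3.31, 1.78, 0.25, -1.28, -2.81]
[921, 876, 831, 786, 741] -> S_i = 921 + -45*i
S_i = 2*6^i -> [2, 12, 72, 432, 2592]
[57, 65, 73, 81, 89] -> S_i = 57 + 8*i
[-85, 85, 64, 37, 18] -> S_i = Random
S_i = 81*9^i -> [81, 729, 6561, 59049, 531441]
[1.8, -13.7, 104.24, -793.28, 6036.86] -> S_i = 1.80*(-7.61)^i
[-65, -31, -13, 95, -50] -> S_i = Random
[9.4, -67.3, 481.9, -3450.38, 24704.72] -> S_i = 9.40*(-7.16)^i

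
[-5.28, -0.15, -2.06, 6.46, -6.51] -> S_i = Random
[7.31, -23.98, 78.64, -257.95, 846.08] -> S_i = 7.31*(-3.28)^i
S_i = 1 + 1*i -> [1, 2, 3, 4, 5]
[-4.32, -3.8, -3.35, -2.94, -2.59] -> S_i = -4.32*0.88^i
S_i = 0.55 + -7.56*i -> [0.55, -7.01, -14.57, -22.13, -29.69]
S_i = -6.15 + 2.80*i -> [-6.15, -3.35, -0.55, 2.25, 5.05]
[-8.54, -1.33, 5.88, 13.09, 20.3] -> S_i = -8.54 + 7.21*i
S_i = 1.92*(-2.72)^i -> [1.92, -5.22, 14.2, -38.64, 105.09]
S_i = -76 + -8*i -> [-76, -84, -92, -100, -108]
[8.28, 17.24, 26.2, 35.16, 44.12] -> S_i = 8.28 + 8.96*i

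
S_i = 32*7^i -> [32, 224, 1568, 10976, 76832]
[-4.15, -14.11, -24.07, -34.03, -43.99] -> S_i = -4.15 + -9.96*i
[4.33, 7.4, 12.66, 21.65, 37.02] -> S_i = 4.33*1.71^i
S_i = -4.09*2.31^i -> [-4.09, -9.45, -21.82, -50.41, -116.46]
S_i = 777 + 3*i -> [777, 780, 783, 786, 789]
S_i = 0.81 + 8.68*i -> [0.81, 9.49, 18.17, 26.85, 35.53]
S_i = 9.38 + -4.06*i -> [9.38, 5.32, 1.26, -2.8, -6.86]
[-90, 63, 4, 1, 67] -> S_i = Random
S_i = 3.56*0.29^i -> [3.56, 1.03, 0.3, 0.09, 0.03]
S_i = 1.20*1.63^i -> [1.2, 1.96, 3.19, 5.2, 8.47]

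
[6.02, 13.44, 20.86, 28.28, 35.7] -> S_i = 6.02 + 7.42*i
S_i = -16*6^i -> [-16, -96, -576, -3456, -20736]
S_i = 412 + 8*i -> [412, 420, 428, 436, 444]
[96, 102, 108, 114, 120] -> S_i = 96 + 6*i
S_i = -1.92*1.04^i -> [-1.92, -2.0, -2.08, -2.16, -2.25]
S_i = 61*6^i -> [61, 366, 2196, 13176, 79056]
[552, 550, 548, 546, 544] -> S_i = 552 + -2*i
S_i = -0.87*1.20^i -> [-0.87, -1.04, -1.25, -1.5, -1.8]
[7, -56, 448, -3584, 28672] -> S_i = 7*-8^i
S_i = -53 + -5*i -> [-53, -58, -63, -68, -73]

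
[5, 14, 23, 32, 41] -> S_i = 5 + 9*i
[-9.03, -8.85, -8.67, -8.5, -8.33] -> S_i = -9.03*0.98^i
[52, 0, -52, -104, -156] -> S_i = 52 + -52*i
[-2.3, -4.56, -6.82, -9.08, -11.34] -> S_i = -2.30 + -2.26*i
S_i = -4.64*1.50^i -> [-4.64, -6.96, -10.44, -15.66, -23.49]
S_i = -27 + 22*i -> [-27, -5, 17, 39, 61]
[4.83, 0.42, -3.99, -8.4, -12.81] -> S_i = 4.83 + -4.41*i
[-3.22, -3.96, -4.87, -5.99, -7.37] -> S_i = -3.22*1.23^i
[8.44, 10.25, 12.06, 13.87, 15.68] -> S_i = 8.44 + 1.81*i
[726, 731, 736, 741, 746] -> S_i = 726 + 5*i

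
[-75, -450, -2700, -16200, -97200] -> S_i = -75*6^i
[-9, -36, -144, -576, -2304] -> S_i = -9*4^i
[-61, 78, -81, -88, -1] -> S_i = Random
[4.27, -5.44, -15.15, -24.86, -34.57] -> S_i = 4.27 + -9.71*i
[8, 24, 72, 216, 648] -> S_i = 8*3^i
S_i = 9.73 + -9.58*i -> [9.73, 0.15, -9.43, -19.01, -28.59]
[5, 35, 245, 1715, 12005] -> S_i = 5*7^i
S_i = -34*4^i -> [-34, -136, -544, -2176, -8704]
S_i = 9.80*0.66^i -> [9.8, 6.47, 4.27, 2.82, 1.86]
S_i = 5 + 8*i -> [5, 13, 21, 29, 37]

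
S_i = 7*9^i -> [7, 63, 567, 5103, 45927]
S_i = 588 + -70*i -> [588, 518, 448, 378, 308]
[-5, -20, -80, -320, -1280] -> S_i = -5*4^i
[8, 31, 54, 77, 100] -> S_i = 8 + 23*i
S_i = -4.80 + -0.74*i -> [-4.8, -5.54, -6.28, -7.02, -7.76]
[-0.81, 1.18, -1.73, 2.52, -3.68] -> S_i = -0.81*(-1.46)^i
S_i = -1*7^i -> [-1, -7, -49, -343, -2401]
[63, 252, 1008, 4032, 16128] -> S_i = 63*4^i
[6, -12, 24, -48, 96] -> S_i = 6*-2^i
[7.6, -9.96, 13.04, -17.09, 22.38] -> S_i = 7.60*(-1.31)^i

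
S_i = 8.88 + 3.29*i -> [8.88, 12.17, 15.46, 18.75, 22.04]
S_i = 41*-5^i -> [41, -205, 1025, -5125, 25625]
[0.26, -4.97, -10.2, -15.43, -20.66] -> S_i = 0.26 + -5.23*i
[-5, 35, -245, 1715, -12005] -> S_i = -5*-7^i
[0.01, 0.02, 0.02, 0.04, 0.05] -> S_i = 0.01*1.52^i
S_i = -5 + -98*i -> [-5, -103, -201, -299, -397]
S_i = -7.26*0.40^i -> [-7.26, -2.9, -1.16, -0.46, -0.19]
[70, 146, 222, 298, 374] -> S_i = 70 + 76*i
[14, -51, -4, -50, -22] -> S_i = Random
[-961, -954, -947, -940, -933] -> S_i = -961 + 7*i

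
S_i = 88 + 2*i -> [88, 90, 92, 94, 96]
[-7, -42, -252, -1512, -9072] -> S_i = -7*6^i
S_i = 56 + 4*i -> [56, 60, 64, 68, 72]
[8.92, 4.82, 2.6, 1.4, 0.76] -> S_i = 8.92*0.54^i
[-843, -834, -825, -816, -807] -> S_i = -843 + 9*i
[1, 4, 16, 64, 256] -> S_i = 1*4^i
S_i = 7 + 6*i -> [7, 13, 19, 25, 31]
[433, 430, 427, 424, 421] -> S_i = 433 + -3*i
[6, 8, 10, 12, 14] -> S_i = 6 + 2*i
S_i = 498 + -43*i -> [498, 455, 412, 369, 326]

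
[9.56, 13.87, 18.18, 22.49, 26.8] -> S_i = 9.56 + 4.31*i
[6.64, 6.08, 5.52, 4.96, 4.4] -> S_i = 6.64 + -0.56*i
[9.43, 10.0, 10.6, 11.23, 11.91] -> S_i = 9.43*1.06^i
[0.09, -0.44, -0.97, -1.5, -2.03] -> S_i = 0.09 + -0.53*i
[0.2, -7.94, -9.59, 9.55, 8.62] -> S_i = Random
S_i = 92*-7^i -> [92, -644, 4508, -31556, 220892]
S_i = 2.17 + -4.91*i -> [2.17, -2.74, -7.65, -12.56, -17.47]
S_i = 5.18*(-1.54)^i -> [5.18, -7.98, 12.28, -18.92, 29.13]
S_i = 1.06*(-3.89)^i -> [1.06, -4.12, 16.04, -62.4, 242.72]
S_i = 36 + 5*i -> [36, 41, 46, 51, 56]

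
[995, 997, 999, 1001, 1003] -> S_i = 995 + 2*i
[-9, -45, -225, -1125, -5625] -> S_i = -9*5^i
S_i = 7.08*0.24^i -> [7.08, 1.7, 0.41, 0.1, 0.02]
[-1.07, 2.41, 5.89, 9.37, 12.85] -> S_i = -1.07 + 3.48*i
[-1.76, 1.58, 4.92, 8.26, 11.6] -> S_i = -1.76 + 3.34*i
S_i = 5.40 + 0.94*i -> [5.4, 6.34, 7.28, 8.22, 9.16]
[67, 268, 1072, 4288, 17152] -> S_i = 67*4^i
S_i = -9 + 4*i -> [-9, -5, -1, 3, 7]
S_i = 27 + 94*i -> [27, 121, 215, 309, 403]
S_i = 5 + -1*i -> [5, 4, 3, 2, 1]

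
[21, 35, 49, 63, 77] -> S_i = 21 + 14*i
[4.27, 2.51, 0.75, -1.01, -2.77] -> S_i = 4.27 + -1.76*i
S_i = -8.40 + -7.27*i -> [-8.4, -15.67, -22.94, -30.21, -37.48]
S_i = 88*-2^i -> [88, -176, 352, -704, 1408]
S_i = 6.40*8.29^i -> [6.4, 53.06, 439.83, 3646.23, 30227.21]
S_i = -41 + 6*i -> [-41, -35, -29, -23, -17]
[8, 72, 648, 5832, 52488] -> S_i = 8*9^i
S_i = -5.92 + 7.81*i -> [-5.92, 1.89, 9.7, 17.51, 25.32]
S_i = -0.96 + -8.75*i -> [-0.96, -9.71, -18.46, -27.21, -35.96]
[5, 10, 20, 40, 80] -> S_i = 5*2^i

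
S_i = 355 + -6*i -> [355, 349, 343, 337, 331]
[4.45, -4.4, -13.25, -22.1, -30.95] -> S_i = 4.45 + -8.85*i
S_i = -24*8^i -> [-24, -192, -1536, -12288, -98304]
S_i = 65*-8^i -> [65, -520, 4160, -33280, 266240]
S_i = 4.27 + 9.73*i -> [4.27, 14.0, 23.73, 33.46, 43.19]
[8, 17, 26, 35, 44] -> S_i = 8 + 9*i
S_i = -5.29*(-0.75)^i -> [-5.29, 3.97, -2.98, 2.23, -1.67]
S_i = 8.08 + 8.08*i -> [8.08, 16.16, 24.24, 32.32, 40.4]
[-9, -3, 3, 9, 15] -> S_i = -9 + 6*i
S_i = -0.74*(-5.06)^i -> [-0.74, 3.74, -18.95, 95.87, -485.1]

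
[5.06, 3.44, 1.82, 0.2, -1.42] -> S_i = 5.06 + -1.62*i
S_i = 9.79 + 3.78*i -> [9.79, 13.57, 17.35, 21.13, 24.91]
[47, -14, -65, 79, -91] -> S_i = Random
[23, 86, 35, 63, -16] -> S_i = Random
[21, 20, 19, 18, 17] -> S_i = 21 + -1*i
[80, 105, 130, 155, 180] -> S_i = 80 + 25*i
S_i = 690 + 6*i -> [690, 696, 702, 708, 714]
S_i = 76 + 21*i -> [76, 97, 118, 139, 160]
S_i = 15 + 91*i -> [15, 106, 197, 288, 379]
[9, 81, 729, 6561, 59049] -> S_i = 9*9^i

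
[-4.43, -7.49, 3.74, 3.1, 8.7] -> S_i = Random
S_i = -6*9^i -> [-6, -54, -486, -4374, -39366]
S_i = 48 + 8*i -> [48, 56, 64, 72, 80]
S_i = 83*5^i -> [83, 415, 2075, 10375, 51875]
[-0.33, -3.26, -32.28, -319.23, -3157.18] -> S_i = -0.33*9.89^i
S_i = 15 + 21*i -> [15, 36, 57, 78, 99]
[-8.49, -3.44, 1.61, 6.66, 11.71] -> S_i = -8.49 + 5.05*i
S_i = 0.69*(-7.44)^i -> [0.69, -5.13, 38.19, -284.16, 2114.17]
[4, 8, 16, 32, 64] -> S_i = 4*2^i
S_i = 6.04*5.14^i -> [6.04, 31.05, 159.57, 820.21, 4215.89]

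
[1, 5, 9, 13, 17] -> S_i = 1 + 4*i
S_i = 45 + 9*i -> [45, 54, 63, 72, 81]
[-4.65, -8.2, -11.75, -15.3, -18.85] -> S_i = -4.65 + -3.55*i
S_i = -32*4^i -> [-32, -128, -512, -2048, -8192]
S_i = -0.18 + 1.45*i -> [-0.18, 1.27, 2.72, 4.17, 5.62]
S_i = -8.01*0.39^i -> [-8.01, -3.12, -1.22, -0.48, -0.19]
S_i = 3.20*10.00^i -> [3.2, 32.0, 320.0, 3200.0, 32000.0]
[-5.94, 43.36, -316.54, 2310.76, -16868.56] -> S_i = -5.94*(-7.30)^i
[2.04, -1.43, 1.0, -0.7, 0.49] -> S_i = 2.04*(-0.70)^i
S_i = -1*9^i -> [-1, -9, -81, -729, -6561]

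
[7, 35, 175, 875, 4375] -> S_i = 7*5^i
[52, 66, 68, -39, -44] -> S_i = Random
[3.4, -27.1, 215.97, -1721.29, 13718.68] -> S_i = 3.40*(-7.97)^i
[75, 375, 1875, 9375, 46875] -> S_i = 75*5^i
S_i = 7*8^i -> [7, 56, 448, 3584, 28672]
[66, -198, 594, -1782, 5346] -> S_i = 66*-3^i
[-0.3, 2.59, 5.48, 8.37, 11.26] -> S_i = -0.30 + 2.89*i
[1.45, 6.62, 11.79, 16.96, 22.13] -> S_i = 1.45 + 5.17*i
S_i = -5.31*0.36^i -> [-5.31, -1.91, -0.69, -0.25, -0.09]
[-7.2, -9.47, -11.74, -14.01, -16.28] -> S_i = -7.20 + -2.27*i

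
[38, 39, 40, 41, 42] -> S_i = 38 + 1*i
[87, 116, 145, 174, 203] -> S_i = 87 + 29*i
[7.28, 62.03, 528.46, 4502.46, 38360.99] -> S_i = 7.28*8.52^i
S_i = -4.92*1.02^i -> [-4.92, -5.02, -5.12, -5.22, -5.33]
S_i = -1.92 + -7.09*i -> [-1.92, -9.01, -16.1, -23.19, -30.28]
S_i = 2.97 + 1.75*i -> [2.97, 4.72, 6.47, 8.22, 9.97]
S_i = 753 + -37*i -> [753, 716, 679, 642, 605]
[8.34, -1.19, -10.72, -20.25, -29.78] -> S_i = 8.34 + -9.53*i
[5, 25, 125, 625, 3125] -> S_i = 5*5^i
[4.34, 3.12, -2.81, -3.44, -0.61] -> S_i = Random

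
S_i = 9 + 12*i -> [9, 21, 33, 45, 57]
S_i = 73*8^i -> [73, 584, 4672, 37376, 299008]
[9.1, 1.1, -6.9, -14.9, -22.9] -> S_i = 9.10 + -8.00*i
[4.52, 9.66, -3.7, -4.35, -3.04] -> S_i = Random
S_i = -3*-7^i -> [-3, 21, -147, 1029, -7203]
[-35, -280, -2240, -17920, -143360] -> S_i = -35*8^i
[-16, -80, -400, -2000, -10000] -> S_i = -16*5^i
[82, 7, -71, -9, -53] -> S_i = Random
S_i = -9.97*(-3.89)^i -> [-9.97, 38.78, -150.87, 586.87, -2282.94]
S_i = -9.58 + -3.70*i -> [-9.58, -13.28, -16.98, -20.68, -24.38]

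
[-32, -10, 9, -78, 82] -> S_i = Random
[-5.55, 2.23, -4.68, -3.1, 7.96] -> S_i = Random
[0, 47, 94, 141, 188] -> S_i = 0 + 47*i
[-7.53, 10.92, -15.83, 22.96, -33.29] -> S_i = -7.53*(-1.45)^i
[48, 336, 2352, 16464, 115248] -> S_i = 48*7^i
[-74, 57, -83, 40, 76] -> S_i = Random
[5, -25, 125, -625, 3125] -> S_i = 5*-5^i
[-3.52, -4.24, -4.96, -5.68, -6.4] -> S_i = -3.52 + -0.72*i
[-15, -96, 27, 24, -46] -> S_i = Random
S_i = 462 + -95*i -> [462, 367, 272, 177, 82]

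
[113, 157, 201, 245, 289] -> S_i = 113 + 44*i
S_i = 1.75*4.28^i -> [1.75, 7.49, 32.06, 137.2, 587.24]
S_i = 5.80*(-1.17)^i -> [5.8, -6.79, 7.94, -9.29, 10.87]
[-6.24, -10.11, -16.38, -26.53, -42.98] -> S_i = -6.24*1.62^i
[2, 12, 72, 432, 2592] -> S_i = 2*6^i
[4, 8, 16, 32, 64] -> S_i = 4*2^i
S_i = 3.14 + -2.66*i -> [3.14, 0.48, -2.18, -4.84, -7.5]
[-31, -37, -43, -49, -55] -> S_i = -31 + -6*i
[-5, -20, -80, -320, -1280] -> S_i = -5*4^i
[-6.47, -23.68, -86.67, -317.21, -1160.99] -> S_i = -6.47*3.66^i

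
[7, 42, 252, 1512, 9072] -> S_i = 7*6^i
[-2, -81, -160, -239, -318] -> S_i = -2 + -79*i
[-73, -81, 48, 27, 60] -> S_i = Random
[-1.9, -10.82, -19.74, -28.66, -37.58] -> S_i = -1.90 + -8.92*i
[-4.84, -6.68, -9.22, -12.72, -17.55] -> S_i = -4.84*1.38^i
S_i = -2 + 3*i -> [-2, 1, 4, 7, 10]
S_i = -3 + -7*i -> [-3, -10, -17, -24, -31]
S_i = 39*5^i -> [39, 195, 975, 4875, 24375]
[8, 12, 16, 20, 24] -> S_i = 8 + 4*i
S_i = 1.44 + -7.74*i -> [1.44, -6.3, -14.04, -21.78, -29.52]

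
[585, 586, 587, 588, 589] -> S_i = 585 + 1*i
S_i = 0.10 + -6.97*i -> [0.1, -6.87, -13.84, -20.81, -27.78]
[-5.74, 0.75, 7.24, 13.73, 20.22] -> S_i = -5.74 + 6.49*i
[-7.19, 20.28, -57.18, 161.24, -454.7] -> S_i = -7.19*(-2.82)^i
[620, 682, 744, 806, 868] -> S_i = 620 + 62*i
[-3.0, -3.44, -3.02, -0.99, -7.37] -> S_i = Random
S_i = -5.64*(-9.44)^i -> [-5.64, 53.24, -502.6, 4744.55, -44788.56]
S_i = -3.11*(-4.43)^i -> [-3.11, 13.78, -61.03, 270.38, -1197.78]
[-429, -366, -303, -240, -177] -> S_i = -429 + 63*i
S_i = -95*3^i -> [-95, -285, -855, -2565, -7695]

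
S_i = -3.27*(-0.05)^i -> [-3.27, 0.16, -0.01, 0.0, -0.0]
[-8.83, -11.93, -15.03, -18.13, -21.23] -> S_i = -8.83 + -3.10*i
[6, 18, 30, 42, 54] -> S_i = 6 + 12*i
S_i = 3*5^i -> [3, 15, 75, 375, 1875]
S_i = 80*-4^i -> [80, -320, 1280, -5120, 20480]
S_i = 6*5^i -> [6, 30, 150, 750, 3750]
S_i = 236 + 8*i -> [236, 244, 252, 260, 268]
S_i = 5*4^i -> [5, 20, 80, 320, 1280]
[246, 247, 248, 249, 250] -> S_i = 246 + 1*i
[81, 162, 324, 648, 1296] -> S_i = 81*2^i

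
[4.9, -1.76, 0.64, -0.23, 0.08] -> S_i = 4.90*(-0.36)^i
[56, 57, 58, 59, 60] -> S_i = 56 + 1*i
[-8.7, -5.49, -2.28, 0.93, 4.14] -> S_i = -8.70 + 3.21*i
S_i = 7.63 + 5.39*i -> [7.63, 13.02, 18.41, 23.8, 29.19]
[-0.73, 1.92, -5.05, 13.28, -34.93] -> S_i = -0.73*(-2.63)^i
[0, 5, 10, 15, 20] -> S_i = 0 + 5*i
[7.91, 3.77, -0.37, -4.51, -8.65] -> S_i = 7.91 + -4.14*i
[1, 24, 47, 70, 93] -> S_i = 1 + 23*i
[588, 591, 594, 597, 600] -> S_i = 588 + 3*i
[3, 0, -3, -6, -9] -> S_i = 3 + -3*i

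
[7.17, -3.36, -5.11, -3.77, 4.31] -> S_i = Random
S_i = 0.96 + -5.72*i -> [0.96, -4.76, -10.48, -16.2, -21.92]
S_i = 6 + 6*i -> [6, 12, 18, 24, 30]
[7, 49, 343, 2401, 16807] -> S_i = 7*7^i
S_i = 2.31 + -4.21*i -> [2.31, -1.9, -6.11, -10.32, -14.53]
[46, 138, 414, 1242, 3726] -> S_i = 46*3^i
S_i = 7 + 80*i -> [7, 87, 167, 247, 327]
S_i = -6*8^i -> [-6, -48, -384, -3072, -24576]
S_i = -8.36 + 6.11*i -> [-8.36, -2.25, 3.86, 9.97, 16.08]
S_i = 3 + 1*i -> [3, 4, 5, 6, 7]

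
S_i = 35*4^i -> [35, 140, 560, 2240, 8960]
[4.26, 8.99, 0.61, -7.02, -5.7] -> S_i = Random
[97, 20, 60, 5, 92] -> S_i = Random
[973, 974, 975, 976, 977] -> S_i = 973 + 1*i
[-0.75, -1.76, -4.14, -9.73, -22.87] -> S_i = -0.75*2.35^i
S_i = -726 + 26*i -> [-726, -700, -674, -648, -622]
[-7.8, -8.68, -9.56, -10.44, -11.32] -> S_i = -7.80 + -0.88*i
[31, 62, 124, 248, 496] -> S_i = 31*2^i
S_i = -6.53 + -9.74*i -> [-6.53, -16.27, -26.01, -35.75, -45.49]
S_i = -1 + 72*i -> [-1, 71, 143, 215, 287]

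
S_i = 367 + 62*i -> [367, 429, 491, 553, 615]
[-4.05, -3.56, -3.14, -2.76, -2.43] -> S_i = -4.05*0.88^i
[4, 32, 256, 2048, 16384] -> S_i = 4*8^i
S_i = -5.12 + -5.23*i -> [-5.12, -10.35, -15.58, -20.81, -26.04]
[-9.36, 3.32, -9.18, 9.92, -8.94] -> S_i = Random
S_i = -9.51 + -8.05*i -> [-9.51, -17.56, -25.61, -33.66, -41.71]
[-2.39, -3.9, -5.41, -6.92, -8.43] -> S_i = -2.39 + -1.51*i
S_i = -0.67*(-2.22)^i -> [-0.67, 1.49, -3.3, 7.33, -16.27]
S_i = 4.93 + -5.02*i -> [4.93, -0.09, -5.11, -10.13, -15.15]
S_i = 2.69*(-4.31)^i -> [2.69, -11.59, 49.97, -215.37, 928.24]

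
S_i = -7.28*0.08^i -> [-7.28, -0.58, -0.05, -0.0, -0.0]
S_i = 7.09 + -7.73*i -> [7.09, -0.64, -8.37, -16.1, -23.83]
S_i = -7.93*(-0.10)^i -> [-7.93, 0.79, -0.08, 0.01, -0.0]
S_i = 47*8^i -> [47, 376, 3008, 24064, 192512]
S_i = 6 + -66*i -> [6, -60, -126, -192, -258]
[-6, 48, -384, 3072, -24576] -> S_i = -6*-8^i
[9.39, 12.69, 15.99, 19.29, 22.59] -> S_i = 9.39 + 3.30*i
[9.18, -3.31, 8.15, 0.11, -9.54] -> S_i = Random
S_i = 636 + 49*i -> [636, 685, 734, 783, 832]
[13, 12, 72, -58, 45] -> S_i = Random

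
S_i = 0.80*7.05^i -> [0.8, 5.64, 39.76, 280.32, 1976.27]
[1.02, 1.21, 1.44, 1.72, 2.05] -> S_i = 1.02*1.19^i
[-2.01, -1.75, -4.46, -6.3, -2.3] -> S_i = Random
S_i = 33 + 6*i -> [33, 39, 45, 51, 57]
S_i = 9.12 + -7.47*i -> [9.12, 1.65, -5.82, -13.29, -20.76]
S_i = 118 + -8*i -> [118, 110, 102, 94, 86]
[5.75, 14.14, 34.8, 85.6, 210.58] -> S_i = 5.75*2.46^i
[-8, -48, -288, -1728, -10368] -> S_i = -8*6^i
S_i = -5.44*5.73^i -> [-5.44, -31.17, -178.61, -1023.44, -5864.32]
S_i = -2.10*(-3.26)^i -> [-2.1, 6.85, -22.32, 72.76, -237.19]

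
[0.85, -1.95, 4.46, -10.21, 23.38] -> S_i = 0.85*(-2.29)^i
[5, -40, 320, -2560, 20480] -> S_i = 5*-8^i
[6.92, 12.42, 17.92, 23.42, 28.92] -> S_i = 6.92 + 5.50*i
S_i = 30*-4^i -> [30, -120, 480, -1920, 7680]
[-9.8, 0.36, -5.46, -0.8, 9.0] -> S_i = Random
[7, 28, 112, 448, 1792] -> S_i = 7*4^i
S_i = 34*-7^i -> [34, -238, 1666, -11662, 81634]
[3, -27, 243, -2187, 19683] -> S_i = 3*-9^i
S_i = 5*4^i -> [5, 20, 80, 320, 1280]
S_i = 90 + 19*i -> [90, 109, 128, 147, 166]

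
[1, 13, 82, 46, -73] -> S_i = Random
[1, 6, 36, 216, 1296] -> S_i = 1*6^i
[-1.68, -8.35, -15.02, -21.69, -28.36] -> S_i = -1.68 + -6.67*i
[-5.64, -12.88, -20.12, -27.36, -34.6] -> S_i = -5.64 + -7.24*i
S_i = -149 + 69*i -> [-149, -80, -11, 58, 127]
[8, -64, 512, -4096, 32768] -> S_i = 8*-8^i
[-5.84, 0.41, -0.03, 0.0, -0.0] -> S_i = -5.84*(-0.07)^i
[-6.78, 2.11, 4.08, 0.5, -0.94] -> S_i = Random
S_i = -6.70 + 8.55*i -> [-6.7, 1.85, 10.4, 18.95, 27.5]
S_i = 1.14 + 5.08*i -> [1.14, 6.22, 11.3, 16.38, 21.46]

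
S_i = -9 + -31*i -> [-9, -40, -71, -102, -133]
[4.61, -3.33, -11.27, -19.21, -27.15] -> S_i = 4.61 + -7.94*i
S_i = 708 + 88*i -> [708, 796, 884, 972, 1060]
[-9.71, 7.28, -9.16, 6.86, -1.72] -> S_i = Random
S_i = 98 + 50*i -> [98, 148, 198, 248, 298]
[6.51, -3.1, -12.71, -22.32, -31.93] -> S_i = 6.51 + -9.61*i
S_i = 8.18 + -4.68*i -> [8.18, 3.5, -1.18, -5.86, -10.54]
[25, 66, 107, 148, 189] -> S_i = 25 + 41*i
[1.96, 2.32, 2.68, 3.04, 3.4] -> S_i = 1.96 + 0.36*i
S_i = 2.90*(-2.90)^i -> [2.9, -8.41, 24.39, -70.73, 205.11]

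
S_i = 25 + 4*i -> [25, 29, 33, 37, 41]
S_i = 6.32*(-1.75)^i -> [6.32, -11.06, 19.36, -33.87, 59.27]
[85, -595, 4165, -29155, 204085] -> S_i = 85*-7^i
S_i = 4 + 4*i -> [4, 8, 12, 16, 20]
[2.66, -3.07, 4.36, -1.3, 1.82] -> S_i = Random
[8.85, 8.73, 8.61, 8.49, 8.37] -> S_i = 8.85 + -0.12*i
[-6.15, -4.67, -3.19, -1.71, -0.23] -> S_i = -6.15 + 1.48*i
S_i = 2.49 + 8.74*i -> [2.49, 11.23, 19.97, 28.71, 37.45]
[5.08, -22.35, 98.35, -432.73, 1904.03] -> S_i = 5.08*(-4.40)^i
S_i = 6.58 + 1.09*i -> [6.58, 7.67, 8.76, 9.85, 10.94]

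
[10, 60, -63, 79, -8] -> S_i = Random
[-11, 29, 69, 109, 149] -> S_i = -11 + 40*i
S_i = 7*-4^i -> [7, -28, 112, -448, 1792]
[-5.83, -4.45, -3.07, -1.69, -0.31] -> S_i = -5.83 + 1.38*i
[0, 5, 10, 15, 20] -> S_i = 0 + 5*i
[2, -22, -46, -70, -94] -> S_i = 2 + -24*i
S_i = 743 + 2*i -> [743, 745, 747, 749, 751]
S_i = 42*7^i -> [42, 294, 2058, 14406, 100842]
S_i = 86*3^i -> [86, 258, 774, 2322, 6966]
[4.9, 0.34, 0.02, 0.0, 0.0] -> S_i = 4.90*0.07^i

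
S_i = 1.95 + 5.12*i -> [1.95, 7.07, 12.19, 17.31, 22.43]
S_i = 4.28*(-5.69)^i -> [4.28, -24.35, 138.57, -788.46, 4486.35]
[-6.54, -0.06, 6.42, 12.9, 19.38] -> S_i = -6.54 + 6.48*i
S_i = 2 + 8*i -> [2, 10, 18, 26, 34]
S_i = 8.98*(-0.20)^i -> [8.98, -1.8, 0.36, -0.07, 0.01]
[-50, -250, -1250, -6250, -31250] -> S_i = -50*5^i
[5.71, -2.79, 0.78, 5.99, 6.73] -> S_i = Random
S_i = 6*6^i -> [6, 36, 216, 1296, 7776]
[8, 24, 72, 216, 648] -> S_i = 8*3^i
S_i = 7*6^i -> [7, 42, 252, 1512, 9072]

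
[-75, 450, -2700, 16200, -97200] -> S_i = -75*-6^i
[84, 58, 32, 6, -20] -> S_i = 84 + -26*i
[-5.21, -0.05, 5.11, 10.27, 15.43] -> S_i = -5.21 + 5.16*i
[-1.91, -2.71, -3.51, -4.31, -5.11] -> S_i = -1.91 + -0.80*i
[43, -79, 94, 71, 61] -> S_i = Random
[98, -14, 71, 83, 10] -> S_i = Random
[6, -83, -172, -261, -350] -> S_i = 6 + -89*i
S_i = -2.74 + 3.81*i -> [-2.74, 1.07, 4.88, 8.69, 12.5]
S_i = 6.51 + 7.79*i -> [6.51, 14.3, 22.09, 29.88, 37.67]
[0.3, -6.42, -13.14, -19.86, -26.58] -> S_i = 0.30 + -6.72*i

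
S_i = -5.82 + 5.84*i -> [-5.82, 0.02, 5.86, 11.7, 17.54]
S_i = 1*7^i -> [1, 7, 49, 343, 2401]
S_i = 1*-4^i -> [1, -4, 16, -64, 256]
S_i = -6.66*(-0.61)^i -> [-6.66, 4.06, -2.48, 1.51, -0.92]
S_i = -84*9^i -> [-84, -756, -6804, -61236, -551124]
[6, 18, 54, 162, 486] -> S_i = 6*3^i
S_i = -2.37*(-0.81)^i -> [-2.37, 1.92, -1.55, 1.26, -1.02]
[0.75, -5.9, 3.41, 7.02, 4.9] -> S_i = Random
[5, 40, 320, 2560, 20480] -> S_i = 5*8^i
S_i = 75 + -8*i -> [75, 67, 59, 51, 43]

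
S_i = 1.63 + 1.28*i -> [1.63, 2.91, 4.19, 5.47, 6.75]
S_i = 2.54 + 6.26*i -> [2.54, 8.8, 15.06, 21.32, 27.58]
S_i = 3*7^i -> [3, 21, 147, 1029, 7203]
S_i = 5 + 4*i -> [5, 9, 13, 17, 21]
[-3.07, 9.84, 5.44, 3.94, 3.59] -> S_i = Random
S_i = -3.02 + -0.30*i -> [-3.02, -3.32, -3.62, -3.92, -4.22]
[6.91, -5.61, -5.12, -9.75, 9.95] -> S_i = Random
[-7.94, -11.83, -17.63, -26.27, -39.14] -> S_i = -7.94*1.49^i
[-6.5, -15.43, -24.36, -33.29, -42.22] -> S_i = -6.50 + -8.93*i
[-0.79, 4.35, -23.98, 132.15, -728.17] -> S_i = -0.79*(-5.51)^i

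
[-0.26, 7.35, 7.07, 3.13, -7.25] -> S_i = Random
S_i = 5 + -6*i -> [5, -1, -7, -13, -19]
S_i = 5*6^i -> [5, 30, 180, 1080, 6480]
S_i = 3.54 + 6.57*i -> [3.54, 10.11, 16.68, 23.25, 29.82]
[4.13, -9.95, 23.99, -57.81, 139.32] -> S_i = 4.13*(-2.41)^i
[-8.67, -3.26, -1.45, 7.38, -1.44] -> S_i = Random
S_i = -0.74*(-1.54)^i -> [-0.74, 1.14, -1.75, 2.7, -4.16]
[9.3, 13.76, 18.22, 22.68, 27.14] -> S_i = 9.30 + 4.46*i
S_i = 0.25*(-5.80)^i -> [0.25, -1.45, 8.41, -48.78, 282.91]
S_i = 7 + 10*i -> [7, 17, 27, 37, 47]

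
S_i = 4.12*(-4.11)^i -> [4.12, -16.93, 69.6, -286.04, 1175.61]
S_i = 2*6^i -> [2, 12, 72, 432, 2592]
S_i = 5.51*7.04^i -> [5.51, 38.79, 273.08, 1922.51, 13534.5]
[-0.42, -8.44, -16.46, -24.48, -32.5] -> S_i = -0.42 + -8.02*i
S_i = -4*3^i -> [-4, -12, -36, -108, -324]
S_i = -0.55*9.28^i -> [-0.55, -5.1, -47.37, -439.55, -4079.01]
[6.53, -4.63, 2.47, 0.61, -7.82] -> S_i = Random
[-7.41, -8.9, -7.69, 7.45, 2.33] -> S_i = Random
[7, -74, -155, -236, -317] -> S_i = 7 + -81*i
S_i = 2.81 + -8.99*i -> [2.81, -6.18, -15.17, -24.16, -33.15]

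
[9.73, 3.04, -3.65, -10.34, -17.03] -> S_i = 9.73 + -6.69*i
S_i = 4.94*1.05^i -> [4.94, 5.19, 5.45, 5.72, 6.0]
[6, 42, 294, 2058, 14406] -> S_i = 6*7^i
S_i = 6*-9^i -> [6, -54, 486, -4374, 39366]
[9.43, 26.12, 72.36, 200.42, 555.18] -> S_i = 9.43*2.77^i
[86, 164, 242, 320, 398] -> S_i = 86 + 78*i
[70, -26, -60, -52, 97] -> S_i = Random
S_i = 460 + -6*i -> [460, 454, 448, 442, 436]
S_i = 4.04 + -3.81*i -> [4.04, 0.23, -3.58, -7.39, -11.2]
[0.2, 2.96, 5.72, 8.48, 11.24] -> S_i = 0.20 + 2.76*i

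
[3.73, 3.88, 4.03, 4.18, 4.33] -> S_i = 3.73 + 0.15*i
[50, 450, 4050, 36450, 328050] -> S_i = 50*9^i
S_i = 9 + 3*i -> [9, 12, 15, 18, 21]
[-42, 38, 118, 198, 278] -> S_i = -42 + 80*i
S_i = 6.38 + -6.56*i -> [6.38, -0.18, -6.74, -13.3, -19.86]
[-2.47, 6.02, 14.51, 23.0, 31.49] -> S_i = -2.47 + 8.49*i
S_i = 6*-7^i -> [6, -42, 294, -2058, 14406]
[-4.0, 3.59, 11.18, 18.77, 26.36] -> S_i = -4.00 + 7.59*i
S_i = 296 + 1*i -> [296, 297, 298, 299, 300]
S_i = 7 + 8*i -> [7, 15, 23, 31, 39]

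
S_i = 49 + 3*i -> [49, 52, 55, 58, 61]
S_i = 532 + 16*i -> [532, 548, 564, 580, 596]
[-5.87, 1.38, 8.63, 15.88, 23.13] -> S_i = -5.87 + 7.25*i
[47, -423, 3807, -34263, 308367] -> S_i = 47*-9^i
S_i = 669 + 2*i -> [669, 671, 673, 675, 677]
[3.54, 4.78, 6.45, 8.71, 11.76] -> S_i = 3.54*1.35^i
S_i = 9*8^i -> [9, 72, 576, 4608, 36864]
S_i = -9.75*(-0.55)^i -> [-9.75, 5.36, -2.95, 1.62, -0.89]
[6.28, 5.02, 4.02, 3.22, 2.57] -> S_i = 6.28*0.80^i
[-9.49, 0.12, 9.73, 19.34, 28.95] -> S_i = -9.49 + 9.61*i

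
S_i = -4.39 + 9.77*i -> [-4.39, 5.38, 15.15, 24.92, 34.69]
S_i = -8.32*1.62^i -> [-8.32, -13.48, -21.84, -35.37, -57.3]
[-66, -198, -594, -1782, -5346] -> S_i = -66*3^i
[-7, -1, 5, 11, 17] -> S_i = -7 + 6*i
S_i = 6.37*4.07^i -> [6.37, 25.93, 105.52, 429.46, 1747.9]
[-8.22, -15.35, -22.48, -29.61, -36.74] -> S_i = -8.22 + -7.13*i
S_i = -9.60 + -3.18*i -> [-9.6, -12.78, -15.96, -19.14, -22.32]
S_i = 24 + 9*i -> [24, 33, 42, 51, 60]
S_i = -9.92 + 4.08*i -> [-9.92, -5.84, -1.76, 2.32, 6.4]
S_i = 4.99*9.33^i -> [4.99, 46.56, 434.37, 4052.71, 37811.78]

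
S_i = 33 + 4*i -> [33, 37, 41, 45, 49]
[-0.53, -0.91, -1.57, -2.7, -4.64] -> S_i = -0.53*1.72^i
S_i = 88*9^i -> [88, 792, 7128, 64152, 577368]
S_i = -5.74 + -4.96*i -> [-5.74, -10.7, -15.66, -20.62, -25.58]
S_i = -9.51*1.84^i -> [-9.51, -17.5, -32.2, -59.24, -109.01]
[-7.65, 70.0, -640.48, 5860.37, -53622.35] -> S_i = -7.65*(-9.15)^i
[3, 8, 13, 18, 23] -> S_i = 3 + 5*i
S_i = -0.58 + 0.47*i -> [-0.58, -0.11, 0.36, 0.83, 1.3]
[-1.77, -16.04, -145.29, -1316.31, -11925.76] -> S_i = -1.77*9.06^i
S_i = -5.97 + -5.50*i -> [-5.97, -11.47, -16.97, -22.47, -27.97]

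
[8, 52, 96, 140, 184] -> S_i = 8 + 44*i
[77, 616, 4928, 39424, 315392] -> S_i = 77*8^i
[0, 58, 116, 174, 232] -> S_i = 0 + 58*i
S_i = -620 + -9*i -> [-620, -629, -638, -647, -656]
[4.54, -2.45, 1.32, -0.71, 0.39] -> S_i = 4.54*(-0.54)^i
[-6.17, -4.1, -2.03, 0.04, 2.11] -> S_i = -6.17 + 2.07*i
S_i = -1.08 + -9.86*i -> [-1.08, -10.94, -20.8, -30.66, -40.52]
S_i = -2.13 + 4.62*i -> [-2.13, 2.49, 7.11, 11.73, 16.35]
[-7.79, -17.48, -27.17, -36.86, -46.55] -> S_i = -7.79 + -9.69*i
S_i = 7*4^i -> [7, 28, 112, 448, 1792]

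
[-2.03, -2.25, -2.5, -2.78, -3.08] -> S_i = -2.03*1.11^i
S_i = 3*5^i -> [3, 15, 75, 375, 1875]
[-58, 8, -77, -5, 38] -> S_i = Random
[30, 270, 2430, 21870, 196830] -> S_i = 30*9^i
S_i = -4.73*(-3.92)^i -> [-4.73, 18.54, -72.68, 284.92, -1116.88]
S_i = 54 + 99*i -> [54, 153, 252, 351, 450]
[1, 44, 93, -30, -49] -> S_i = Random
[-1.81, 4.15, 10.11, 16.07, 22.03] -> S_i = -1.81 + 5.96*i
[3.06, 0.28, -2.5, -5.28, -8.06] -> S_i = 3.06 + -2.78*i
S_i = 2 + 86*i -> [2, 88, 174, 260, 346]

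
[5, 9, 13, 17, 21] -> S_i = 5 + 4*i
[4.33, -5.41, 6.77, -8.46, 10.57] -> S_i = 4.33*(-1.25)^i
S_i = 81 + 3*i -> [81, 84, 87, 90, 93]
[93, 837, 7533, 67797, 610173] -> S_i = 93*9^i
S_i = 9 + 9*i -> [9, 18, 27, 36, 45]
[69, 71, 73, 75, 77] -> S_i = 69 + 2*i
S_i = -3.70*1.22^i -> [-3.7, -4.51, -5.51, -6.72, -8.2]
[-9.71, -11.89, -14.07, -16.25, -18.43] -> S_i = -9.71 + -2.18*i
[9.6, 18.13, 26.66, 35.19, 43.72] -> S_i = 9.60 + 8.53*i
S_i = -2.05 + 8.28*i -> [-2.05, 6.23, 14.51, 22.79, 31.07]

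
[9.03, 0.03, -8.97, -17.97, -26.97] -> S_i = 9.03 + -9.00*i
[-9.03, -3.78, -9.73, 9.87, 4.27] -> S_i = Random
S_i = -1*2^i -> [-1, -2, -4, -8, -16]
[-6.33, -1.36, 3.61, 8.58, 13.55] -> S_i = -6.33 + 4.97*i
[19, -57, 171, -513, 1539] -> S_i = 19*-3^i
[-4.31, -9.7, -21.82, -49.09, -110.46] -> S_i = -4.31*2.25^i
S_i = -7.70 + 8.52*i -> [-7.7, 0.82, 9.34, 17.86, 26.38]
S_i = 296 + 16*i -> [296, 312, 328, 344, 360]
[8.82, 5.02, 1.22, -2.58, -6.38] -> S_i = 8.82 + -3.80*i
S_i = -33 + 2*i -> [-33, -31, -29, -27, -25]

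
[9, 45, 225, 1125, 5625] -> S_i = 9*5^i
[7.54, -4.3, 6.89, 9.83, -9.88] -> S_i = Random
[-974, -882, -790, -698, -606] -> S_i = -974 + 92*i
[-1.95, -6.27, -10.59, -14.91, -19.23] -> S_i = -1.95 + -4.32*i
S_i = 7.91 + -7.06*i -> [7.91, 0.85, -6.21, -13.27, -20.33]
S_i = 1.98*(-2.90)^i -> [1.98, -5.74, 16.65, -48.29, 140.04]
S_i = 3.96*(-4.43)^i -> [3.96, -17.54, 77.71, -344.28, 1525.14]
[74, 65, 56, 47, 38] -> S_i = 74 + -9*i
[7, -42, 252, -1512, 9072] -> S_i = 7*-6^i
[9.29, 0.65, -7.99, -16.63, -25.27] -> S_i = 9.29 + -8.64*i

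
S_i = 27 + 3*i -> [27, 30, 33, 36, 39]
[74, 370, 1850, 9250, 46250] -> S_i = 74*5^i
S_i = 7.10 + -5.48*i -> [7.1, 1.62, -3.86, -9.34, -14.82]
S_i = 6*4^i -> [6, 24, 96, 384, 1536]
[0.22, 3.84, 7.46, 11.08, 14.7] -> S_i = 0.22 + 3.62*i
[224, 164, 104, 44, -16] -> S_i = 224 + -60*i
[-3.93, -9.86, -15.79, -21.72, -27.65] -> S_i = -3.93 + -5.93*i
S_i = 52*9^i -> [52, 468, 4212, 37908, 341172]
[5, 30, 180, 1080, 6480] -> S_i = 5*6^i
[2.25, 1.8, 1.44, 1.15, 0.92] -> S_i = 2.25*0.80^i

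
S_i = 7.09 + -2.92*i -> [7.09, 4.17, 1.25, -1.67, -4.59]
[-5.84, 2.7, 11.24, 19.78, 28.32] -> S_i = -5.84 + 8.54*i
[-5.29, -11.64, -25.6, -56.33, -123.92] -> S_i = -5.29*2.20^i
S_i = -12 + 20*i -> [-12, 8, 28, 48, 68]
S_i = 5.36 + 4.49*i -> [5.36, 9.85, 14.34, 18.83, 23.32]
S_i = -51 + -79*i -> [-51, -130, -209, -288, -367]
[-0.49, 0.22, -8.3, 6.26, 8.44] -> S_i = Random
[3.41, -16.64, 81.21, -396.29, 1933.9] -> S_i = 3.41*(-4.88)^i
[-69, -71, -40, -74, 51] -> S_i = Random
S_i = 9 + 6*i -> [9, 15, 21, 27, 33]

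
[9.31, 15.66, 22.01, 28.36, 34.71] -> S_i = 9.31 + 6.35*i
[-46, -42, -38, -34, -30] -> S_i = -46 + 4*i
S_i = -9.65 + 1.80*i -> [-9.65, -7.85, -6.05, -4.25, -2.45]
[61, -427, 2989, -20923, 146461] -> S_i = 61*-7^i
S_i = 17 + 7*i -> [17, 24, 31, 38, 45]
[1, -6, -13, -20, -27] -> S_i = 1 + -7*i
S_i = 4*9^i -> [4, 36, 324, 2916, 26244]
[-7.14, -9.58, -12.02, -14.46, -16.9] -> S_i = -7.14 + -2.44*i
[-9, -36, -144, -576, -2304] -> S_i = -9*4^i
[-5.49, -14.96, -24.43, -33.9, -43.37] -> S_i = -5.49 + -9.47*i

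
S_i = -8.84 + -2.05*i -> [-8.84, -10.89, -12.94, -14.99, -17.04]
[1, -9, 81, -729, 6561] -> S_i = 1*-9^i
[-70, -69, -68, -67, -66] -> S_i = -70 + 1*i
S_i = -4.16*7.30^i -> [-4.16, -30.37, -221.69, -1618.31, -11813.67]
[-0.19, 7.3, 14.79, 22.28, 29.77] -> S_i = -0.19 + 7.49*i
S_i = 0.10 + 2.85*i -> [0.1, 2.95, 5.8, 8.65, 11.5]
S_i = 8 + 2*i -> [8, 10, 12, 14, 16]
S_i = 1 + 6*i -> [1, 7, 13, 19, 25]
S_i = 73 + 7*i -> [73, 80, 87, 94, 101]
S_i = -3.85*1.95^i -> [-3.85, -7.51, -14.64, -28.55, -55.67]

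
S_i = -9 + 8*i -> [-9, -1, 7, 15, 23]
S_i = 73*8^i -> [73, 584, 4672, 37376, 299008]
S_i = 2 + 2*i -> [2, 4, 6, 8, 10]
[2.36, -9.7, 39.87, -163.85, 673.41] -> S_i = 2.36*(-4.11)^i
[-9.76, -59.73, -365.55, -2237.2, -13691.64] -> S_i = -9.76*6.12^i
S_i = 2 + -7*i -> [2, -5, -12, -19, -26]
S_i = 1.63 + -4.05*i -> [1.63, -2.42, -6.47, -10.52, -14.57]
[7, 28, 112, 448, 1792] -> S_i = 7*4^i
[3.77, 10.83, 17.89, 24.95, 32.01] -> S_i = 3.77 + 7.06*i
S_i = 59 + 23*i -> [59, 82, 105, 128, 151]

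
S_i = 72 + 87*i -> [72, 159, 246, 333, 420]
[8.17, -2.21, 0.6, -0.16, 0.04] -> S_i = 8.17*(-0.27)^i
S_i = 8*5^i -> [8, 40, 200, 1000, 5000]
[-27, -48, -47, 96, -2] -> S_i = Random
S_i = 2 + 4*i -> [2, 6, 10, 14, 18]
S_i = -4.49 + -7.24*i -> [-4.49, -11.73, -18.97, -26.21, -33.45]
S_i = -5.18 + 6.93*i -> [-5.18, 1.75, 8.68, 15.61, 22.54]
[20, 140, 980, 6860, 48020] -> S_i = 20*7^i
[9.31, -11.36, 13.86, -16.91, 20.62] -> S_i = 9.31*(-1.22)^i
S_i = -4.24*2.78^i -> [-4.24, -11.79, -32.77, -91.1, -253.25]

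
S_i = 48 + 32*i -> [48, 80, 112, 144, 176]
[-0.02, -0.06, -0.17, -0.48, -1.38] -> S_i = -0.02*2.88^i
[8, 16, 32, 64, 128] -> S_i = 8*2^i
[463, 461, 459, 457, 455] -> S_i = 463 + -2*i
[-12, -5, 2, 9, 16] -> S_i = -12 + 7*i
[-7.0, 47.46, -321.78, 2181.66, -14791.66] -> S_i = -7.00*(-6.78)^i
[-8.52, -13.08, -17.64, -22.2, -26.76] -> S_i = -8.52 + -4.56*i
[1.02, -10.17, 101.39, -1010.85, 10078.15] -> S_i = 1.02*(-9.97)^i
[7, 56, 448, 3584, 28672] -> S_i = 7*8^i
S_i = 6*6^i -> [6, 36, 216, 1296, 7776]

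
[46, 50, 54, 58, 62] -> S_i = 46 + 4*i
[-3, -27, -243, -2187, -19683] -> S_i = -3*9^i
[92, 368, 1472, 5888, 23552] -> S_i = 92*4^i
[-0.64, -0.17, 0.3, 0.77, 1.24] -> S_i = -0.64 + 0.47*i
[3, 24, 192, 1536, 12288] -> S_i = 3*8^i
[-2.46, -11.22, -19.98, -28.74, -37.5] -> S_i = -2.46 + -8.76*i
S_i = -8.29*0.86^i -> [-8.29, -7.13, -6.13, -5.27, -4.53]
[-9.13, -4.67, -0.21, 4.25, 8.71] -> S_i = -9.13 + 4.46*i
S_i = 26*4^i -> [26, 104, 416, 1664, 6656]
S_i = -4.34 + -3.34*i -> [-4.34, -7.68, -11.02, -14.36, -17.7]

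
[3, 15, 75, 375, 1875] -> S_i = 3*5^i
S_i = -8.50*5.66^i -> [-8.5, -48.11, -272.3, -1541.23, -8723.38]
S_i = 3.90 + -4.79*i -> [3.9, -0.89, -5.68, -10.47, -15.26]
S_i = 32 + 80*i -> [32, 112, 192, 272, 352]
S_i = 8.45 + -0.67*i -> [8.45, 7.78, 7.11, 6.44, 5.77]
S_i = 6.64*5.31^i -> [6.64, 35.26, 187.22, 994.15, 5278.93]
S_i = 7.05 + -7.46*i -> [7.05, -0.41, -7.87, -15.33, -22.79]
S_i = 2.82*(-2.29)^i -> [2.82, -6.46, 14.79, -33.87, 77.55]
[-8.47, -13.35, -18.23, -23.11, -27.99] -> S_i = -8.47 + -4.88*i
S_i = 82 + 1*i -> [82, 83, 84, 85, 86]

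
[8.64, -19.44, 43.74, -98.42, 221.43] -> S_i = 8.64*(-2.25)^i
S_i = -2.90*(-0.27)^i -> [-2.9, 0.78, -0.21, 0.06, -0.02]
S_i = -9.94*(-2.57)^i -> [-9.94, 25.55, -65.65, 168.73, -433.63]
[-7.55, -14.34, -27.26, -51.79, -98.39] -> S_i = -7.55*1.90^i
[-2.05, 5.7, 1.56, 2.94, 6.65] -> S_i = Random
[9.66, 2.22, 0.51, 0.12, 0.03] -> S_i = 9.66*0.23^i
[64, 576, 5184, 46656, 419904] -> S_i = 64*9^i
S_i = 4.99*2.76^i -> [4.99, 13.77, 38.01, 104.91, 289.56]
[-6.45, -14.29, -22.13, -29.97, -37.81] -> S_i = -6.45 + -7.84*i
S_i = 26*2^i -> [26, 52, 104, 208, 416]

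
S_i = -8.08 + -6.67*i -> [-8.08, -14.75, -21.42, -28.09, -34.76]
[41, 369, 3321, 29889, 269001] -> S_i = 41*9^i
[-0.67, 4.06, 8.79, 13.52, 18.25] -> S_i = -0.67 + 4.73*i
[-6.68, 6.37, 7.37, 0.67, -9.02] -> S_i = Random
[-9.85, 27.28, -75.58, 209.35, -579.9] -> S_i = -9.85*(-2.77)^i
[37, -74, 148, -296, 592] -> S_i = 37*-2^i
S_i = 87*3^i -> [87, 261, 783, 2349, 7047]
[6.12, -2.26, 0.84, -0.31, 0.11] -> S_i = 6.12*(-0.37)^i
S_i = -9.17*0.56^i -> [-9.17, -5.14, -2.88, -1.61, -0.9]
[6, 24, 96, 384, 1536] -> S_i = 6*4^i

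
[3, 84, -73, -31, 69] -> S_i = Random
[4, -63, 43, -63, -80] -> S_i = Random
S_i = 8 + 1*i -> [8, 9, 10, 11, 12]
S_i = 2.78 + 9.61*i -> [2.78, 12.39, 22.0, 31.61, 41.22]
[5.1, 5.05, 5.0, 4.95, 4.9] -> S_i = 5.10 + -0.05*i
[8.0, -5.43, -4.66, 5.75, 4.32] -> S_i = Random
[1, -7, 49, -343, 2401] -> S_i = 1*-7^i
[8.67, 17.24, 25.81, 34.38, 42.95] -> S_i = 8.67 + 8.57*i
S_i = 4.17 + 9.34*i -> [4.17, 13.51, 22.85, 32.19, 41.53]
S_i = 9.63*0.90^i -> [9.63, 8.67, 7.8, 7.02, 6.32]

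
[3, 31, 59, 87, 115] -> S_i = 3 + 28*i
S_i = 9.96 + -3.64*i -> [9.96, 6.32, 2.68, -0.96, -4.6]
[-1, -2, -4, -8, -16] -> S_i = -1*2^i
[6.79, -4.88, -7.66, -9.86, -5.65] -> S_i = Random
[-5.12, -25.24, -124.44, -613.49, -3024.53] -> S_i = -5.12*4.93^i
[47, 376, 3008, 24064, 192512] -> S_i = 47*8^i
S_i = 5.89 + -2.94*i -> [5.89, 2.95, 0.01, -2.93, -5.87]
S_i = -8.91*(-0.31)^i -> [-8.91, 2.76, -0.86, 0.27, -0.08]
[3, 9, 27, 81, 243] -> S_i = 3*3^i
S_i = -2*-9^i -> [-2, 18, -162, 1458, -13122]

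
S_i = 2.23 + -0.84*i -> [2.23, 1.39, 0.55, -0.29, -1.13]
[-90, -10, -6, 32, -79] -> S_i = Random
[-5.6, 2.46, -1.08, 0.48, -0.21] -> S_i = -5.60*(-0.44)^i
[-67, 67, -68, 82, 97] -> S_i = Random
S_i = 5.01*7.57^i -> [5.01, 37.93, 287.1, 2173.33, 16452.1]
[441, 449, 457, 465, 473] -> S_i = 441 + 8*i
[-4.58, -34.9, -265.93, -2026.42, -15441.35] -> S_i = -4.58*7.62^i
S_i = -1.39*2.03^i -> [-1.39, -2.82, -5.73, -11.63, -23.6]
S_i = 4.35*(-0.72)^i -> [4.35, -3.13, 2.26, -1.62, 1.17]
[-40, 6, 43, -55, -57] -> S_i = Random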